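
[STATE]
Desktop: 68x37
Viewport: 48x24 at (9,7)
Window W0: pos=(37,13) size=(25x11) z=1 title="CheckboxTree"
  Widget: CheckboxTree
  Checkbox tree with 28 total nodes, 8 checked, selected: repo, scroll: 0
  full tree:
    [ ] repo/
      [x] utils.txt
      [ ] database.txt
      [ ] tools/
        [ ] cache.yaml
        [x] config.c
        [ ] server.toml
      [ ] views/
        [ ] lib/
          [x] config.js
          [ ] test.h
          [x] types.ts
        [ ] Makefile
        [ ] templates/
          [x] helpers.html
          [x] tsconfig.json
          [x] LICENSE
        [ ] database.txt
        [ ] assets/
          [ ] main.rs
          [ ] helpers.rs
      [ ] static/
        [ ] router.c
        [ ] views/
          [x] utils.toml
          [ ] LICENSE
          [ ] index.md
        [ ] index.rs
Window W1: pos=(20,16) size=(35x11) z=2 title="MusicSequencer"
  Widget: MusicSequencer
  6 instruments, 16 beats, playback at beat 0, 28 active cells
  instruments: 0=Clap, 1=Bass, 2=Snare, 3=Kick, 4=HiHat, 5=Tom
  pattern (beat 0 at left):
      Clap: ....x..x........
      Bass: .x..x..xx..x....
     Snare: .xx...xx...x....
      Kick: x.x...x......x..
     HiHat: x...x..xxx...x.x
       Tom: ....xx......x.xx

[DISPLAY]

                                                
                                                
                                                
                                                
                                                
                                                
                            ┏━━━━━━━━━━━━━━━━━━━
                            ┃ CheckboxTree      
                            ┠───────────────────
           ┏━━━━━━━━━━━━━━━━━━━━━━━━━━━━━━━━━┓  
           ┃ MusicSequencer                  ┃  
           ┠─────────────────────────────────┨xt
           ┃      ▼123456789012345           ┃  
           ┃  Clap····█··█········           ┃ml
           ┃  Bass·█··█··██··█····           ┃  
           ┃ Snare·██···██···█····           ┃om
           ┃  Kick█·█···█······█··           ┃━━
           ┃ HiHat█···█··███···█·█           ┃  
           ┃   Tom····██······█·██           ┃  
           ┗━━━━━━━━━━━━━━━━━━━━━━━━━━━━━━━━━┛  
                                                
                                                
                                                
                                                


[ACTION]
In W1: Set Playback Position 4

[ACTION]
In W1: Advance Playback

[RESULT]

                                                
                                                
                                                
                                                
                                                
                                                
                            ┏━━━━━━━━━━━━━━━━━━━
                            ┃ CheckboxTree      
                            ┠───────────────────
           ┏━━━━━━━━━━━━━━━━━━━━━━━━━━━━━━━━━┓  
           ┃ MusicSequencer                  ┃  
           ┠─────────────────────────────────┨xt
           ┃      01234▼6789012345           ┃  
           ┃  Clap····█··█········           ┃ml
           ┃  Bass·█··█··██··█····           ┃  
           ┃ Snare·██···██···█····           ┃om
           ┃  Kick█·█···█······█··           ┃━━
           ┃ HiHat█···█··███···█·█           ┃  
           ┃   Tom····██······█·██           ┃  
           ┗━━━━━━━━━━━━━━━━━━━━━━━━━━━━━━━━━┛  
                                                
                                                
                                                
                                                


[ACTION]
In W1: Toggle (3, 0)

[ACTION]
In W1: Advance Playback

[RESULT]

                                                
                                                
                                                
                                                
                                                
                                                
                            ┏━━━━━━━━━━━━━━━━━━━
                            ┃ CheckboxTree      
                            ┠───────────────────
           ┏━━━━━━━━━━━━━━━━━━━━━━━━━━━━━━━━━┓  
           ┃ MusicSequencer                  ┃  
           ┠─────────────────────────────────┨xt
           ┃      012345▼789012345           ┃  
           ┃  Clap····█··█········           ┃ml
           ┃  Bass·█··█··██··█····           ┃  
           ┃ Snare·██···██···█····           ┃om
           ┃  Kick··█···█······█··           ┃━━
           ┃ HiHat█···█··███···█·█           ┃  
           ┃   Tom····██······█·██           ┃  
           ┗━━━━━━━━━━━━━━━━━━━━━━━━━━━━━━━━━┛  
                                                
                                                
                                                
                                                


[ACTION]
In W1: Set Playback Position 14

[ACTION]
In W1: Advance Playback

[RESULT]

                                                
                                                
                                                
                                                
                                                
                                                
                            ┏━━━━━━━━━━━━━━━━━━━
                            ┃ CheckboxTree      
                            ┠───────────────────
           ┏━━━━━━━━━━━━━━━━━━━━━━━━━━━━━━━━━┓  
           ┃ MusicSequencer                  ┃  
           ┠─────────────────────────────────┨xt
           ┃      012345678901234▼           ┃  
           ┃  Clap····█··█········           ┃ml
           ┃  Bass·█··█··██··█····           ┃  
           ┃ Snare·██···██···█····           ┃om
           ┃  Kick··█···█······█··           ┃━━
           ┃ HiHat█···█··███···█·█           ┃  
           ┃   Tom····██······█·██           ┃  
           ┗━━━━━━━━━━━━━━━━━━━━━━━━━━━━━━━━━┛  
                                                
                                                
                                                
                                                


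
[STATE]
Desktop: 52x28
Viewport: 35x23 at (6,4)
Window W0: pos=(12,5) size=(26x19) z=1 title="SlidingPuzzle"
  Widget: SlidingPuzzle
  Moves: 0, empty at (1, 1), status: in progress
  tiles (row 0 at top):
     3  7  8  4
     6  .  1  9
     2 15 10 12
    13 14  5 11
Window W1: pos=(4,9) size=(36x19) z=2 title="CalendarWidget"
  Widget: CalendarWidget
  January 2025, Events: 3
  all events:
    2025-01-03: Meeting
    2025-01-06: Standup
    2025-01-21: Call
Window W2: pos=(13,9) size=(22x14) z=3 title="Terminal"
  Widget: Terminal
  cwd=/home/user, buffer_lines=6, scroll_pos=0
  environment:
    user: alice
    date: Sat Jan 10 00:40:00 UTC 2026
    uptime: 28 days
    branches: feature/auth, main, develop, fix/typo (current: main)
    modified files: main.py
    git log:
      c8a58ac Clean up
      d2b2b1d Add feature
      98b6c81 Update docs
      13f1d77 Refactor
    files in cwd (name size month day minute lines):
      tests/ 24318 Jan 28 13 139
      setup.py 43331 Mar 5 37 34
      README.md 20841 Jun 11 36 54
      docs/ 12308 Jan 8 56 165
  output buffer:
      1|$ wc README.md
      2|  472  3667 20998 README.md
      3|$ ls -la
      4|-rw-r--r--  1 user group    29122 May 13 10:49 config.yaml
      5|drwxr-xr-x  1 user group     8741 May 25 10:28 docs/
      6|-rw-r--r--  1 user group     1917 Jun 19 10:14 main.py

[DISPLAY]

                                   
      ┏━━━━━━━━━━━━━━━━━━━━━━━━┓   
      ┃ SlidingPuzzle          ┃   
      ┠────────────────────────┨   
      ┃┌────┬────┬────┬────┐   ┃   
━━━━━━━┏━━━━━━━━━━━━━━━━━━━━┓━━━━┓ 
Calenda┃ Terminal           ┃    ┃ 
───────┠────────────────────┨────┨ 
       ┃$ wc README.md      ┃    ┃ 
o Tu We┃  472  3667 20998 RE┃    ┃ 
      1┃$ ls -la            ┃    ┃ 
6*  7  ┃-rw-r--r--  1 user g┃    ┃ 
3 14 15┃drwxr-xr-x  1 user g┃    ┃ 
0 21* 2┃-rw-r--r--  1 user g┃    ┃ 
7 28 29┃$ █                 ┃    ┃ 
       ┃                    ┃    ┃ 
       ┃                    ┃    ┃ 
       ┃                    ┃    ┃ 
       ┗━━━━━━━━━━━━━━━━━━━━┛    ┃ 
                                 ┃ 
                                 ┃ 
                                 ┃ 
                                 ┃ 


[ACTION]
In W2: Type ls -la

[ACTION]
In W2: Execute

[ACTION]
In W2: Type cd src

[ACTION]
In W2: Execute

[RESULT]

                                   
      ┏━━━━━━━━━━━━━━━━━━━━━━━━┓   
      ┃ SlidingPuzzle          ┃   
      ┠────────────────────────┨   
      ┃┌────┬────┬────┬────┐   ┃   
━━━━━━━┏━━━━━━━━━━━━━━━━━━━━┓━━━━┓ 
Calenda┃ Terminal           ┃    ┃ 
───────┠────────────────────┨────┨ 
       ┃drwxr-xr-x  1 user g┃    ┃ 
o Tu We┃-rw-r--r--  1 user g┃    ┃ 
      1┃$ ls -la            ┃    ┃ 
6*  7  ┃drwxr-xr-x  1 alice ┃    ┃ 
3 14 15┃-rw-r--r--  1 alice ┃    ┃ 
0 21* 2┃-rw-r--r--  1 alice ┃    ┃ 
7 28 29┃drwxr-xr-x  1 alice ┃    ┃ 
       ┃$ cd src            ┃    ┃ 
       ┃                    ┃    ┃ 
       ┃$ █                 ┃    ┃ 
       ┗━━━━━━━━━━━━━━━━━━━━┛    ┃ 
                                 ┃ 
                                 ┃ 
                                 ┃ 
                                 ┃ 


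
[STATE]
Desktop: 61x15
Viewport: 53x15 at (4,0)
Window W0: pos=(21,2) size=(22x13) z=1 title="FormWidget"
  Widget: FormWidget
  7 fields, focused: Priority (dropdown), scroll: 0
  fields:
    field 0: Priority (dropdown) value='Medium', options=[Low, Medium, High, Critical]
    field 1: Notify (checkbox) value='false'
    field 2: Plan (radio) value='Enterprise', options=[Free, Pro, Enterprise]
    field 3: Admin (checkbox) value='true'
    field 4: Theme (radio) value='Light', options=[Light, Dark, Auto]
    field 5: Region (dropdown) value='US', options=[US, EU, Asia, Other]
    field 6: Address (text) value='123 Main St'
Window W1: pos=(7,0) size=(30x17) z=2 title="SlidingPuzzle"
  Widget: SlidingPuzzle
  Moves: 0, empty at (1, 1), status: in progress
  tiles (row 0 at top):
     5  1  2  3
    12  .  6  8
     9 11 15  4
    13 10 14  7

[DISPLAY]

   ┏━━━━━━━━━━━━━━━━━━━━━━━━━━━━┓                    
   ┃ SlidingPuzzle              ┃                    
   ┠────────────────────────────┨━━━━━┓              
   ┃┌────┬────┬────┬────┐       ┃     ┃              
   ┃│  5 │  1 │  2 │  3 │       ┃─────┨              
   ┃├────┼────┼────┼────┤       ┃Med▼]┃              
   ┃│ 12 │    │  6 │  8 │       ┃ ]   ┃              
   ┃├────┼────┼────┼────┤       ┃ ) Fr┃              
   ┃│  9 │ 11 │ 15 │  4 │       ┃x]   ┃              
   ┃├────┼────┼────┼────┤       ┃●) Li┃              
   ┃│ 13 │ 10 │ 14 │  7 │       ┃US ▼]┃              
   ┃└────┴────┴────┴────┘       ┃123 ]┃              
   ┃Moves: 0                    ┃     ┃              
   ┃                            ┃     ┃              
   ┃                            ┃━━━━━┛              


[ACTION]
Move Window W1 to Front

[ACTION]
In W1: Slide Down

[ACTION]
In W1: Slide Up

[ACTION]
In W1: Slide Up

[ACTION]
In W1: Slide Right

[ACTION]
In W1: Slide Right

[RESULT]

   ┏━━━━━━━━━━━━━━━━━━━━━━━━━━━━┓                    
   ┃ SlidingPuzzle              ┃                    
   ┠────────────────────────────┨━━━━━┓              
   ┃┌────┬────┬────┬────┐       ┃     ┃              
   ┃│  5 │  1 │  2 │  3 │       ┃─────┨              
   ┃├────┼────┼────┼────┤       ┃Med▼]┃              
   ┃│ 12 │ 11 │  6 │  8 │       ┃ ]   ┃              
   ┃├────┼────┼────┼────┤       ┃ ) Fr┃              
   ┃│    │  9 │ 15 │  4 │       ┃x]   ┃              
   ┃├────┼────┼────┼────┤       ┃●) Li┃              
   ┃│ 13 │ 10 │ 14 │  7 │       ┃US ▼]┃              
   ┃└────┴────┴────┴────┘       ┃123 ]┃              
   ┃Moves: 4                    ┃     ┃              
   ┃                            ┃     ┃              
   ┃                            ┃━━━━━┛              


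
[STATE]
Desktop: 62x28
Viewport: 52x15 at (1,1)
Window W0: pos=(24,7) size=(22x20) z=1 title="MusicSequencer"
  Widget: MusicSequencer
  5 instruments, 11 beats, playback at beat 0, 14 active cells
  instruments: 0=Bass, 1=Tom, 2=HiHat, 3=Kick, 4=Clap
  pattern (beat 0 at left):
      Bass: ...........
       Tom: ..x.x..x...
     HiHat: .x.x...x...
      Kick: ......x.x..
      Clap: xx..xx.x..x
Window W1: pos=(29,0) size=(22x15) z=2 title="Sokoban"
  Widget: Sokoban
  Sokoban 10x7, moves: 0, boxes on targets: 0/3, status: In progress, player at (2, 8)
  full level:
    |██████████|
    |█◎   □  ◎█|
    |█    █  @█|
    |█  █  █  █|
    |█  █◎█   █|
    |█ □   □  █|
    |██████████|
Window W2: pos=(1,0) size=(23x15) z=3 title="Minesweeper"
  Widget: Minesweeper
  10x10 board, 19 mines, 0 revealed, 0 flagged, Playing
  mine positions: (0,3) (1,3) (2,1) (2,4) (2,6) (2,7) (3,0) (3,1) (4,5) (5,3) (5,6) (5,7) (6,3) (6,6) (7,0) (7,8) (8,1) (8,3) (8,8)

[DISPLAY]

┃ Minesweeper         ┃     ┃ Sokoban            ┃  
┠─────────────────────┨     ┠────────────────────┨  
┃■■■■■■■■■■           ┃     ┃██████████          ┃  
┃■■■■■■■■■■           ┃     ┃█◎   □  ◎█          ┃  
┃■■■■■■■■■■           ┃     ┃█    █  @█          ┃  
┃■■■■■■■■■■           ┃     ┃█  █  █  █          ┃  
┃■■■■■■■■■■           ┃┏━━━━┃█  █◎█   █          ┃  
┃■■■■■■■■■■           ┃┃ Mus┃█ □   □  █          ┃  
┃■■■■■■■■■■           ┃┠────┃██████████          ┃  
┃■■■■■■■■■■           ┃┃    ┃Moves: 0  0/3       ┃  
┃■■■■■■■■■■           ┃┃  Ba┃                    ┃  
┃■■■■■■■■■■           ┃┃   T┃                    ┃  
┃                     ┃┃ HiH┃                    ┃  
┗━━━━━━━━━━━━━━━━━━━━━┛┃  Ki┗━━━━━━━━━━━━━━━━━━━━┛  
                       ┃  Clap██··██·█··█   ┃       


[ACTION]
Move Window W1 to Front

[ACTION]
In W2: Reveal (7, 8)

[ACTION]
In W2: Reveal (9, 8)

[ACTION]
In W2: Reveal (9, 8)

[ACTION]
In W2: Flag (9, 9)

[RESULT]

┃ Minesweeper         ┃     ┃ Sokoban            ┃  
┠─────────────────────┨     ┠────────────────────┨  
┃■■■✹■■■■■■           ┃     ┃██████████          ┃  
┃■■■✹■■■■■■           ┃     ┃█◎   □  ◎█          ┃  
┃■✹■■✹■✹✹■■           ┃     ┃█    █  @█          ┃  
┃✹✹■■■■■■■■           ┃     ┃█  █  █  █          ┃  
┃■■■■■✹■■■■           ┃┏━━━━┃█  █◎█   █          ┃  
┃■■■✹■■✹✹■■           ┃┃ Mus┃█ □   □  █          ┃  
┃■■■✹■■✹■■■           ┃┠────┃██████████          ┃  
┃✹■■■■■■■✹■           ┃┃    ┃Moves: 0  0/3       ┃  
┃■✹■✹■■■■✹■           ┃┃  Ba┃                    ┃  
┃■■■■■■■■■■           ┃┃   T┃                    ┃  
┃                     ┃┃ HiH┃                    ┃  
┗━━━━━━━━━━━━━━━━━━━━━┛┃  Ki┗━━━━━━━━━━━━━━━━━━━━┛  
                       ┃  Clap██··██·█··█   ┃       


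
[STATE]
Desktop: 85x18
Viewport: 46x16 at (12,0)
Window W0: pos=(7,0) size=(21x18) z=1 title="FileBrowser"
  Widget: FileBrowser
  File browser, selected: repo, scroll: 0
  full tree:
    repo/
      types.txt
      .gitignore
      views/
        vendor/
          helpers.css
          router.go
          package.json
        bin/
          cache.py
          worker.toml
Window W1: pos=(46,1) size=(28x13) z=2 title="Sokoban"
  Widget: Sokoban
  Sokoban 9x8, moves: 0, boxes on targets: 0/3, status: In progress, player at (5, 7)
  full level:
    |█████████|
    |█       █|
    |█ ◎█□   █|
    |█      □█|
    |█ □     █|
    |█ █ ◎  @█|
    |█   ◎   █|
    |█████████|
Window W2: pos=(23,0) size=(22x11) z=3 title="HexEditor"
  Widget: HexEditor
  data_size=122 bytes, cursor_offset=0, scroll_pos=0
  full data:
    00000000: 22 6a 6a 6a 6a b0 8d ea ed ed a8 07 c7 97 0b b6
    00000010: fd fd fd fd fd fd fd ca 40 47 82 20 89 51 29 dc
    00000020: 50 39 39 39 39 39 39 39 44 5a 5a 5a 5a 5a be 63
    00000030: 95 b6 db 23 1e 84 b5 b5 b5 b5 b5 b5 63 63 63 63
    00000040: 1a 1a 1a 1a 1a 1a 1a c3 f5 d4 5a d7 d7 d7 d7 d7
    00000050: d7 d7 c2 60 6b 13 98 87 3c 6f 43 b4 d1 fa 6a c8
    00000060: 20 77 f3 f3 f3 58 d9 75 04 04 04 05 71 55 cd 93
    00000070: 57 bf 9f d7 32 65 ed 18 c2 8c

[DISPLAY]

━━━━━━━━━━━┏━━━━━━━━━━━━━━━━━━━━┓             
eBrowser   ┃ HexEditor          ┃ ┏━━━━━━━━━━━
───────────┠────────────────────┨ ┃ Sokoban   
] repo/    ┃00000000  22 6a 6a 6┃ ┠───────────
types.txt  ┃00000010  fd fd fd f┃ ┃█████████  
.gitignore ┃00000020  50 39 39 3┃ ┃█       █  
[+] views/ ┃00000030  95 b6 db 2┃ ┃█ ◎█□   █  
           ┃00000040  1a 1a 1a 1┃ ┃█      □█  
           ┃00000050  d7 d7 c2 6┃ ┃█ □     █  
           ┃00000060  20 77 f3 f┃ ┃█ █ ◎  @█  
           ┗━━━━━━━━━━━━━━━━━━━━┛ ┃█   ◎   █  
               ┃                  ┃█████████  
               ┃                  ┃Moves: 0  0
               ┃                  ┗━━━━━━━━━━━
               ┃                              
               ┃                              


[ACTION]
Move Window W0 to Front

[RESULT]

━━━━━━━━━━━━━━━┓━━━━━━━━━━━━━━━━┓             
eBrowser       ┃Editor          ┃ ┏━━━━━━━━━━━
───────────────┨────────────────┨ ┃ Sokoban   
] repo/        ┃0000  22 6a 6a 6┃ ┠───────────
types.txt      ┃0010  fd fd fd f┃ ┃█████████  
.gitignore     ┃0020  50 39 39 3┃ ┃█       █  
[+] views/     ┃0030  95 b6 db 2┃ ┃█ ◎█□   █  
               ┃0040  1a 1a 1a 1┃ ┃█      □█  
               ┃0050  d7 d7 c2 6┃ ┃█ □     █  
               ┃0060  20 77 f3 f┃ ┃█ █ ◎  @█  
               ┃━━━━━━━━━━━━━━━━┛ ┃█   ◎   █  
               ┃                  ┃█████████  
               ┃                  ┃Moves: 0  0
               ┃                  ┗━━━━━━━━━━━
               ┃                              
               ┃                              


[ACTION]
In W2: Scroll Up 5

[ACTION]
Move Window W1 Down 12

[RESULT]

━━━━━━━━━━━━━━━┓━━━━━━━━━━━━━━━━┓             
eBrowser       ┃Editor          ┃             
───────────────┨────────────────┨             
] repo/        ┃0000  22 6a 6a 6┃             
types.txt      ┃0010  fd fd fd f┃             
.gitignore     ┃0020  50 39 39 3┃ ┏━━━━━━━━━━━
[+] views/     ┃0030  95 b6 db 2┃ ┃ Sokoban   
               ┃0040  1a 1a 1a 1┃ ┠───────────
               ┃0050  d7 d7 c2 6┃ ┃█████████  
               ┃0060  20 77 f3 f┃ ┃█       █  
               ┃━━━━━━━━━━━━━━━━┛ ┃█ ◎█□   █  
               ┃                  ┃█      □█  
               ┃                  ┃█ □     █  
               ┃                  ┃█ █ ◎  @█  
               ┃                  ┃█   ◎   █  
               ┃                  ┃█████████  


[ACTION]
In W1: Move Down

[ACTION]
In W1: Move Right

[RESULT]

━━━━━━━━━━━━━━━┓━━━━━━━━━━━━━━━━┓             
eBrowser       ┃Editor          ┃             
───────────────┨────────────────┨             
] repo/        ┃0000  22 6a 6a 6┃             
types.txt      ┃0010  fd fd fd f┃             
.gitignore     ┃0020  50 39 39 3┃ ┏━━━━━━━━━━━
[+] views/     ┃0030  95 b6 db 2┃ ┃ Sokoban   
               ┃0040  1a 1a 1a 1┃ ┠───────────
               ┃0050  d7 d7 c2 6┃ ┃█████████  
               ┃0060  20 77 f3 f┃ ┃█       █  
               ┃━━━━━━━━━━━━━━━━┛ ┃█ ◎█□   █  
               ┃                  ┃█      □█  
               ┃                  ┃█ □     █  
               ┃                  ┃█ █ ◎   █  
               ┃                  ┃█   ◎  @█  
               ┃                  ┃█████████  


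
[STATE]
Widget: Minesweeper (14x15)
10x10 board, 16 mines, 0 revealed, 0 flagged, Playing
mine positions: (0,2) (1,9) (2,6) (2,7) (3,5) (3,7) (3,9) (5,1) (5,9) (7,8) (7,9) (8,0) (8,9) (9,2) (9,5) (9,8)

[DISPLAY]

■■■■■■■■■■    
■■■■■■■■■■    
■■■■■■■■■■    
■■■■■■■■■■    
■■■■■■■■■■    
■■■■■■■■■■    
■■■■■■■■■■    
■■■■■■■■■■    
■■■■■■■■■■    
■■■■■■■■■■    
              
              
              
              
              


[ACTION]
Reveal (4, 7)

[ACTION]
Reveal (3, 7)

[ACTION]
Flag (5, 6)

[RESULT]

■■✹■■■■■■■    
■■■■■■■■■✹    
■■■■■■✹✹■■    
■■■■■✹■✹■✹    
■■■■■■■1■■    
■✹■■■■■■■✹    
■■■■■■■■■■    
■■■■■■■■✹✹    
✹■■■■■■■■✹    
■■✹■■✹■■✹■    
              
              
              
              
              


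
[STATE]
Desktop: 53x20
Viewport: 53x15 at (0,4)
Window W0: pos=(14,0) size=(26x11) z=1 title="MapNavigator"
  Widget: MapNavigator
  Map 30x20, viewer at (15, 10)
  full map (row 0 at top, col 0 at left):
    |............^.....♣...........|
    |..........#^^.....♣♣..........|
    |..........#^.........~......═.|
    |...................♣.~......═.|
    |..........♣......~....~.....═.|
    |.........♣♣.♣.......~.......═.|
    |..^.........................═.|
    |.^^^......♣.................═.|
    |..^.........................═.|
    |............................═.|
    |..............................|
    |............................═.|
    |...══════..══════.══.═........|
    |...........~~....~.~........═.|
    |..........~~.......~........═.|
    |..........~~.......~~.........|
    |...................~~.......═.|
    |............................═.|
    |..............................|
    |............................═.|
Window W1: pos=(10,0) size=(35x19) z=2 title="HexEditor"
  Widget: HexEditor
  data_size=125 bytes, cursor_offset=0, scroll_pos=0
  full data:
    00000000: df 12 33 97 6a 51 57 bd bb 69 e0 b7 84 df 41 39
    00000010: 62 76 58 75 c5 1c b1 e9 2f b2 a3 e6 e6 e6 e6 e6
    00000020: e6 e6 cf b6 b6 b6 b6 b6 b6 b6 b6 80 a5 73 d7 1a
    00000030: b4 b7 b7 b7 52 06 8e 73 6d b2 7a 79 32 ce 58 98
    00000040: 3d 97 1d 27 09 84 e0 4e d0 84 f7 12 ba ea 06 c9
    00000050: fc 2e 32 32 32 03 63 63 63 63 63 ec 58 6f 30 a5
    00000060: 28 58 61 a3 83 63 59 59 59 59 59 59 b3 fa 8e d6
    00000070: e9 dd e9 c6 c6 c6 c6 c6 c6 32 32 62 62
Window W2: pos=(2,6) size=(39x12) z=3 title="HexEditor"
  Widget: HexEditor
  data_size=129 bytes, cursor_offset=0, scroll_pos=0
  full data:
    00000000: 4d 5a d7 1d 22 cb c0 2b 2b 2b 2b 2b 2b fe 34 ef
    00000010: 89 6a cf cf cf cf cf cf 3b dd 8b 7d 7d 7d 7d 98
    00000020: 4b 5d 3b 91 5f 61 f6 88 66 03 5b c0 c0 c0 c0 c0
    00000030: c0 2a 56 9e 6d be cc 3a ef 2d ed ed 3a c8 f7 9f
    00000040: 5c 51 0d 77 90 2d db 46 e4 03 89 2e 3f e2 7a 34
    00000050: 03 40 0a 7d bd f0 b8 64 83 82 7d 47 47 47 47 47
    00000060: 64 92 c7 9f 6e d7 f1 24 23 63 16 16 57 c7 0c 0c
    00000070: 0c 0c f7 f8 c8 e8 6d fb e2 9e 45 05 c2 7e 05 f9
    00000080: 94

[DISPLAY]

          ┃00000010  62 76 58 75 c5 1c b1 e9┃        
          ┃00000020  e6 e6 cf b6 b6 b6 b6 b6┃        
  ┏━━━━━━━━━━━━━━━━━━━━━━━━━━━━━━━━━━━━━┓ 73┃        
  ┃ HexEditor                           ┃ 4e┃        
  ┠─────────────────────────────────────┨ 63┃        
  ┃00000000  4D 5a d7 1d 22 cb c0 2b  2b┃ 59┃        
  ┃00000010  89 6a cf cf cf cf cf cf  3b┃ c6┃        
  ┃00000020  4b 5d 3b 91 5f 61 f6 88  66┃   ┃        
  ┃00000030  c0 2a 56 9e 6d be cc 3a  ef┃   ┃        
  ┃00000040  5c 51 0d 77 90 2d db 46  e4┃   ┃        
  ┃00000050  03 40 0a 7d bd f0 b8 64  83┃   ┃        
  ┃00000060  64 92 c7 9f 6e d7 f1 24  23┃   ┃        
  ┃00000070  0c 0c f7 f8 c8 e8 6d fb  e2┃   ┃        
  ┗━━━━━━━━━━━━━━━━━━━━━━━━━━━━━━━━━━━━━┛   ┃        
          ┗━━━━━━━━━━━━━━━━━━━━━━━━━━━━━━━━━┛        


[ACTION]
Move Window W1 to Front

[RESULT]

          ┃00000010  62 76 58 75 c5 1c b1 e9┃        
          ┃00000020  e6 e6 cf b6 b6 b6 b6 b6┃        
  ┏━━━━━━━┃00000030  b4 b7 b7 b7 52 06 8e 73┃        
  ┃ HexEdi┃00000040  3d 97 1d 27 09 84 e0 4e┃        
  ┠───────┃00000050  fc 2e 32 32 32 03 63 63┃        
  ┃0000000┃00000060  28 58 61 a3 83 63 59 59┃        
  ┃0000001┃00000070  e9 dd e9 c6 c6 c6 c6 c6┃        
  ┃0000002┃                                 ┃        
  ┃0000003┃                                 ┃        
  ┃0000004┃                                 ┃        
  ┃0000005┃                                 ┃        
  ┃0000006┃                                 ┃        
  ┃0000007┃                                 ┃        
  ┗━━━━━━━┃                                 ┃        
          ┗━━━━━━━━━━━━━━━━━━━━━━━━━━━━━━━━━┛        


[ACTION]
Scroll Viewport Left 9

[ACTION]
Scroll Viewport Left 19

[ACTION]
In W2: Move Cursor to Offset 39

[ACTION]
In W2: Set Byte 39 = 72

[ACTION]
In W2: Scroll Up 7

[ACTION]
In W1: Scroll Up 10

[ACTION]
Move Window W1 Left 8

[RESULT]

  ┃00000010  62 76 58 75 c5 1c b1 e9┃..┃             
  ┃00000020  e6 e6 cf b6 b6 b6 b6 b6┃..┃             
  ┃00000030  b4 b7 b7 b7 52 06 8e 73┃━━━┓            
  ┃00000040  3d 97 1d 27 09 84 e0 4e┃   ┃            
  ┃00000050  fc 2e 32 32 32 03 63 63┃───┨            
  ┃00000060  28 58 61 a3 83 63 59 59┃ 2b┃            
  ┃00000070  e9 dd e9 c6 c6 c6 c6 c6┃ 3b┃            
  ┃                                 ┃ 66┃            
  ┃                                 ┃ ef┃            
  ┃                                 ┃ e4┃            
  ┃                                 ┃ 83┃            
  ┃                                 ┃ 23┃            
  ┃                                 ┃ e2┃            
  ┃                                 ┃━━━┛            
  ┗━━━━━━━━━━━━━━━━━━━━━━━━━━━━━━━━━┛                


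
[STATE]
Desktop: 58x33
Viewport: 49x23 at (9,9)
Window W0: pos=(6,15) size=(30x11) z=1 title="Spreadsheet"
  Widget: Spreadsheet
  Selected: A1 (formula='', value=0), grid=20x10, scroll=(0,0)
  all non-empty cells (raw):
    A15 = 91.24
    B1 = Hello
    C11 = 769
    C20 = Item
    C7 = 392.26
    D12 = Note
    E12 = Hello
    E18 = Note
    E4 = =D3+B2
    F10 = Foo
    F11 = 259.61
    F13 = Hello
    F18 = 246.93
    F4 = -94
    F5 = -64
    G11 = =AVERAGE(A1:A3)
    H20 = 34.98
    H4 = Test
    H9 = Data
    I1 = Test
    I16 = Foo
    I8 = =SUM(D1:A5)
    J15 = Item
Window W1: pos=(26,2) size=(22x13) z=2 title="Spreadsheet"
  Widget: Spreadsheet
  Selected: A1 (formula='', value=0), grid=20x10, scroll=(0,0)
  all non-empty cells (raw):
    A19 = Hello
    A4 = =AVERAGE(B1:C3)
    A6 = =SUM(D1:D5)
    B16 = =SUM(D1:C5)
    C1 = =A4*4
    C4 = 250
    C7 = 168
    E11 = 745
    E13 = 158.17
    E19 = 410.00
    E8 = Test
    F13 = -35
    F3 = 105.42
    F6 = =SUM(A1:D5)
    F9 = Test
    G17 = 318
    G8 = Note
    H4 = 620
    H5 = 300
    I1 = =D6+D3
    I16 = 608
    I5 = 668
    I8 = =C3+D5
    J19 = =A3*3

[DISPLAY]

                 ┃  2        0       0┃          
                 ┃  3        0       0┃          
                 ┃  4 #CIRC!         0┃          
                 ┃  5        0       0┃          
                 ┃  6        0       0┃          
                 ┗━━━━━━━━━━━━━━━━━━━━┛          
━━━━━━━━━━━━━━━━━━━━━━━━━━┓                      
preadsheet                ┃                      
──────────────────────────┨                      
:                         ┃                      
     A       B       C    ┃                      
--------------------------┃                      
1      [0]Hello          0┃                      
2        0       0       0┃                      
3        0       0       0┃                      
4        0       0       0┃                      
━━━━━━━━━━━━━━━━━━━━━━━━━━┛                      
                                                 
                                                 
                                                 
                                                 
                                                 
                                                 


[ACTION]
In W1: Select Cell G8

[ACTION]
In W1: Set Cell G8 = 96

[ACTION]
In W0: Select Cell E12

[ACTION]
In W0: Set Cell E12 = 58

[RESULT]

                 ┃  2        0       0┃          
                 ┃  3        0       0┃          
                 ┃  4 #CIRC!         0┃          
                 ┃  5        0       0┃          
                 ┃  6        0       0┃          
                 ┗━━━━━━━━━━━━━━━━━━━━┛          
━━━━━━━━━━━━━━━━━━━━━━━━━━┓                      
preadsheet                ┃                      
──────────────────────────┨                      
2: 58                     ┃                      
     A       B       C    ┃                      
--------------------------┃                      
1        0Hello          0┃                      
2        0       0       0┃                      
3        0       0       0┃                      
4        0       0       0┃                      
━━━━━━━━━━━━━━━━━━━━━━━━━━┛                      
                                                 
                                                 
                                                 
                                                 
                                                 
                                                 


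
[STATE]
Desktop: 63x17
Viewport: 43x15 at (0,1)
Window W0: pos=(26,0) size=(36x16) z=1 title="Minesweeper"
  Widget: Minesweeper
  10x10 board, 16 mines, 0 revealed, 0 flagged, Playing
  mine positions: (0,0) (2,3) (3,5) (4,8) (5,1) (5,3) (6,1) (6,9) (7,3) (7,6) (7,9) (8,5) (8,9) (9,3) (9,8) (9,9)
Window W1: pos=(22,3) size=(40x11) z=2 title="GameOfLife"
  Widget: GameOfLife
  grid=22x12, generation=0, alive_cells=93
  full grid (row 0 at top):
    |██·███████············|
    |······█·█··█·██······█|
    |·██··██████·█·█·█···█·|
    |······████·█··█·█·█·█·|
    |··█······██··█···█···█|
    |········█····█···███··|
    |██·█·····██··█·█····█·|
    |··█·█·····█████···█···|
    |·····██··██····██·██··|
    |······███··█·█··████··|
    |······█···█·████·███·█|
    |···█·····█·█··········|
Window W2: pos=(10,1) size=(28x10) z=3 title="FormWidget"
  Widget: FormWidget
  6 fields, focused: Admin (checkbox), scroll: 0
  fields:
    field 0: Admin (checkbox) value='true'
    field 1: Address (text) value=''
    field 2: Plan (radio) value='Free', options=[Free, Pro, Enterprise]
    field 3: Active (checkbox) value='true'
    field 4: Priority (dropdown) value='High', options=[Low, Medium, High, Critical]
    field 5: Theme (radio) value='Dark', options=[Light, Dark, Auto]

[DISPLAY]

          ┏━━━━━━━━━━━━━━━━━━━━━━━━━━┓r    
          ┃ FormWidget               ┃─────
          ┠──────────────────────────┨━━━━━
          ┃> Admin:      [x]         ┃     
          ┃  Address:    [          ]┃─────
          ┃  Plan:       (●) Free  ( ┃     
          ┃  Active:     [x]         ┃·█·█·
          ┃  Priority:   [High     ▼]┃··█··
          ┃  Theme:      ( ) Light  (┃··███
          ┗━━━━━━━━━━━━━━━━━━━━━━━━━━┛█····
                      ┃··█·█·····█████···█·
                      ┃·····██··██····██·██
                      ┗━━━━━━━━━━━━━━━━━━━━
                          ┃                
                          ┗━━━━━━━━━━━━━━━━


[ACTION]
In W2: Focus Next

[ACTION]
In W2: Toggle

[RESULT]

          ┏━━━━━━━━━━━━━━━━━━━━━━━━━━┓r    
          ┃ FormWidget               ┃─────
          ┠──────────────────────────┨━━━━━
          ┃  Admin:      [x]         ┃     
          ┃> Address:    [          ]┃─────
          ┃  Plan:       (●) Free  ( ┃     
          ┃  Active:     [x]         ┃·█·█·
          ┃  Priority:   [High     ▼]┃··█··
          ┃  Theme:      ( ) Light  (┃··███
          ┗━━━━━━━━━━━━━━━━━━━━━━━━━━┛█····
                      ┃··█·█·····█████···█·
                      ┃·····██··██····██·██
                      ┗━━━━━━━━━━━━━━━━━━━━
                          ┃                
                          ┗━━━━━━━━━━━━━━━━


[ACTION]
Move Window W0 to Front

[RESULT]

          ┏━━━━━━━━━━━━━━━┃ Minesweeper    
          ┃ FormWidget    ┠────────────────
          ┠───────────────┃■■■■■■■■■■      
          ┃  Admin:      [┃■■■■■■■■■■      
          ┃> Address:    [┃■■■■■■■■■■      
          ┃  Plan:       (┃■■■■■■■■■■      
          ┃  Active:     [┃■■■■■■■■■■      
          ┃  Priority:   [┃■■■■■■■■■■      
          ┃  Theme:      (┃■■■■■■■■■■      
          ┗━━━━━━━━━━━━━━━┃■■■■■■■■■■      
                      ┃··█┃■■■■■■■■■■      
                      ┃···┃■■■■■■■■■■      
                      ┗━━━┃                
                          ┃                
                          ┗━━━━━━━━━━━━━━━━


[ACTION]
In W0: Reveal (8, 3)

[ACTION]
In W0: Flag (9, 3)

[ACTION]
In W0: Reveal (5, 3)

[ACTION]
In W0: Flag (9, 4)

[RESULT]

          ┏━━━━━━━━━━━━━━━┃ Minesweeper    
          ┃ FormWidget    ┠────────────────
          ┠───────────────┃✹■■■■■■■■■      
          ┃  Admin:      [┃■■■■■■■■■■      
          ┃> Address:    [┃■■■✹■■■■■■      
          ┃  Plan:       (┃■■■■■✹■■■■      
          ┃  Active:     [┃■■■■■■■■✹■      
          ┃  Priority:   [┃■✹■✹■■■■■■      
          ┃  Theme:      (┃■✹■■■■■■■✹      
          ┗━━━━━━━━━━━━━━━┃■■■✹■■✹■■✹      
                      ┃··█┃■■■2■✹■■■✹      
                      ┃···┃■■■✹■■■■✹✹      
                      ┗━━━┃                
                          ┃                
                          ┗━━━━━━━━━━━━━━━━
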